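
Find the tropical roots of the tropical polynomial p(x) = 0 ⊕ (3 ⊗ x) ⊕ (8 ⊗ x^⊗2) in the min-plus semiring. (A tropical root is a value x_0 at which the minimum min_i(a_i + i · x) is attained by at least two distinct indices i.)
Roots: {-5, -3}

Each tropical root is a break point of the lower envelope of the lines y = a_i + i · x (there are 3 lines, with slopes 0, 1, ..., 2). Only the lines that attain the minimum somewhere contribute to roots; other lines are dominated. Here the surviving (envelope) indices are i = 2, i = 1, i = 0.
Intersections between consecutive envelope lines give the roots: for adjacent envelope indices i < j the intersection is x = (a_i − a_j) / (j − i). Reading off the sorted break points: {-5, -3}.
Verification: at each break x_0, at least two indices attain the minimum of min_i(a_i + i · x_0).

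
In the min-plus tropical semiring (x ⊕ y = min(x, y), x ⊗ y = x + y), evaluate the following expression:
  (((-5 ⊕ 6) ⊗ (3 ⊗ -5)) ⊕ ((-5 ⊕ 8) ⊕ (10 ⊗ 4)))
(((-5 ⊕ 6) ⊗ (3 ⊗ -5)) ⊕ ((-5 ⊕ 8) ⊕ (10 ⊗ 4))) = -7

Expand innermost to outermost. Recall ⊕ takes the minimum of its arguments and ⊗ takes their sum. Working out the expression (((-5 ⊕ 6) ⊗ (3 ⊗ -5)) ⊕ ((-5 ⊕ 8) ⊕ (10 ⊗ 4))) gives -7.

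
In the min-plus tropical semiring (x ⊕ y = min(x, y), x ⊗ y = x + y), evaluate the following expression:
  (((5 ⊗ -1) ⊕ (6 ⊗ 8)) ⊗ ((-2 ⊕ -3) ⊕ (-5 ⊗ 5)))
(((5 ⊗ -1) ⊕ (6 ⊗ 8)) ⊗ ((-2 ⊕ -3) ⊕ (-5 ⊗ 5))) = 1

Expand innermost to outermost. Recall ⊕ takes the minimum of its arguments and ⊗ takes their sum. Working out the expression (((5 ⊗ -1) ⊕ (6 ⊗ 8)) ⊗ ((-2 ⊕ -3) ⊕ (-5 ⊗ 5))) gives 1.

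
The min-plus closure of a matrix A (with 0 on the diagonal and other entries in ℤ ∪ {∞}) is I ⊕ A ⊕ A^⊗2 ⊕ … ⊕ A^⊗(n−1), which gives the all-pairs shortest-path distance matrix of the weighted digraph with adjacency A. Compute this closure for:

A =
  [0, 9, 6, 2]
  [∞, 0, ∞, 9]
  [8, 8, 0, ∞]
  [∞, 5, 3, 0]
Closure =
  [0, 7, 5, 2]
  [20, 0, 12, 9]
  [8, 8, 0, 10]
  [11, 5, 3, 0]

This is the Floyd-Warshall all-pairs shortest-path computation. For each intermediate vertex k = 0, 1, …, 3, update dist[i][j] ← min(dist[i][j], dist[i][k] + dist[k][j]). The final matrix gives, for each (i, j), the minimum total weight of any directed path from i to j (possibly empty when i = j).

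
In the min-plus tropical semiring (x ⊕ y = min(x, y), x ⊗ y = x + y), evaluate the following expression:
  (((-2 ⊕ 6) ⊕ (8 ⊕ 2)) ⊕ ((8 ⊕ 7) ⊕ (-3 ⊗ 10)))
(((-2 ⊕ 6) ⊕ (8 ⊕ 2)) ⊕ ((8 ⊕ 7) ⊕ (-3 ⊗ 10))) = -2

Expand innermost to outermost. Recall ⊕ takes the minimum of its arguments and ⊗ takes their sum. Working out the expression (((-2 ⊕ 6) ⊕ (8 ⊕ 2)) ⊕ ((8 ⊕ 7) ⊕ (-3 ⊗ 10))) gives -2.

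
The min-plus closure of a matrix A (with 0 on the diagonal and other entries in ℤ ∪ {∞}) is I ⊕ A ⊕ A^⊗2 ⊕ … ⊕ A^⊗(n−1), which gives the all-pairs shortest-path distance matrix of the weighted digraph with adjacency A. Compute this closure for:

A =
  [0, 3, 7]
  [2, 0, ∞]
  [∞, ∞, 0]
Closure =
  [0, 3, 7]
  [2, 0, 9]
  [∞, ∞, 0]

This is the Floyd-Warshall all-pairs shortest-path computation. For each intermediate vertex k = 0, 1, …, 2, update dist[i][j] ← min(dist[i][j], dist[i][k] + dist[k][j]). The final matrix gives, for each (i, j), the minimum total weight of any directed path from i to j (possibly empty when i = j).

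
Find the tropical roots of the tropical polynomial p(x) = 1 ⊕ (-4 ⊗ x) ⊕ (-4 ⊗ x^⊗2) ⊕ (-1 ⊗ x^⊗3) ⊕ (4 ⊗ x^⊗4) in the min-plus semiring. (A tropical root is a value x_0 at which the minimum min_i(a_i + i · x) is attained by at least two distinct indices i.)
Roots: {-5, -3, 0, 5}

Each tropical root is a break point of the lower envelope of the lines y = a_i + i · x (there are 5 lines, with slopes 0, 1, ..., 4). Only the lines that attain the minimum somewhere contribute to roots; other lines are dominated. Here the surviving (envelope) indices are i = 4, i = 3, i = 2, i = 1, i = 0.
Intersections between consecutive envelope lines give the roots: for adjacent envelope indices i < j the intersection is x = (a_i − a_j) / (j − i). Reading off the sorted break points: {-5, -3, 0, 5}.
Verification: at each break x_0, at least two indices attain the minimum of min_i(a_i + i · x_0).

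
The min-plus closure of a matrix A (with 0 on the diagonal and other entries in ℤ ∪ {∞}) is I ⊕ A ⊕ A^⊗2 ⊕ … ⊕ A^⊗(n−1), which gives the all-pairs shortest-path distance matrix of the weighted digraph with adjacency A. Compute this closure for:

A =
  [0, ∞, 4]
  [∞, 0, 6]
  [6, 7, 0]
Closure =
  [0, 11, 4]
  [12, 0, 6]
  [6, 7, 0]

This is the Floyd-Warshall all-pairs shortest-path computation. For each intermediate vertex k = 0, 1, …, 2, update dist[i][j] ← min(dist[i][j], dist[i][k] + dist[k][j]). The final matrix gives, for each (i, j), the minimum total weight of any directed path from i to j (possibly empty when i = j).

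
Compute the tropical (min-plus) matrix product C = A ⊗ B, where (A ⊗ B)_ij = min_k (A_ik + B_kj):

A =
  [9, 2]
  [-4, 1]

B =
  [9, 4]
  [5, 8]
A ⊗ B =
  [7, 10]
  [5, 0]

Apply the min-plus product entry-by-entry:
  C[0][0] = min over k of (A[0][0] + B[0][0] = 9 + 9 = 18, A[0][1] + B[1][0] = 2 + 5 = 7) = 7 (attained at k = 1)
  C[0][1] = min over k of (A[0][0] + B[0][1] = 9 + 4 = 13, A[0][1] + B[1][1] = 2 + 8 = 10) = 10 (attained at k = 1)
  C[1][0] = min over k of (A[1][0] + B[0][0] = -4 + 9 = 5, A[1][1] + B[1][0] = 1 + 5 = 6) = 5 (attained at k = 0)
  C[1][1] = min over k of (A[1][0] + B[0][1] = -4 + 4 = 0, A[1][1] + B[1][1] = 1 + 8 = 9) = 0 (attained at k = 0)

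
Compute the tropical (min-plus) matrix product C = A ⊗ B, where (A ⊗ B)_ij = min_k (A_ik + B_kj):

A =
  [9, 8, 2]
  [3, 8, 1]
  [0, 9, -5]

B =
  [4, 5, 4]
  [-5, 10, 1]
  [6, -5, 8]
A ⊗ B =
  [3, -3, 9]
  [3, -4, 7]
  [1, -10, 3]

Apply the min-plus product entry-by-entry:
  C[0][0] = min over k of (A[0][0] + B[0][0] = 9 + 4 = 13, A[0][1] + B[1][0] = 8 + -5 = 3, A[0][2] + B[2][0] = 2 + 6 = 8) = 3 (attained at k = 1)
  C[0][1] = min over k of (A[0][0] + B[0][1] = 9 + 5 = 14, A[0][1] + B[1][1] = 8 + 10 = 18, A[0][2] + B[2][1] = 2 + -5 = -3) = -3 (attained at k = 2)
  C[0][2] = min over k of (A[0][0] + B[0][2] = 9 + 4 = 13, A[0][1] + B[1][2] = 8 + 1 = 9, A[0][2] + B[2][2] = 2 + 8 = 10) = 9 (attained at k = 1)
  C[1][0] = min over k of (A[1][0] + B[0][0] = 3 + 4 = 7, A[1][1] + B[1][0] = 8 + -5 = 3, A[1][2] + B[2][0] = 1 + 6 = 7) = 3 (attained at k = 1)
  C[1][1] = min over k of (A[1][0] + B[0][1] = 3 + 5 = 8, A[1][1] + B[1][1] = 8 + 10 = 18, A[1][2] + B[2][1] = 1 + -5 = -4) = -4 (attained at k = 2)
  C[1][2] = min over k of (A[1][0] + B[0][2] = 3 + 4 = 7, A[1][1] + B[1][2] = 8 + 1 = 9, A[1][2] + B[2][2] = 1 + 8 = 9) = 7 (attained at k = 0)
  C[2][0] = min over k of (A[2][0] + B[0][0] = 0 + 4 = 4, A[2][1] + B[1][0] = 9 + -5 = 4, A[2][2] + B[2][0] = -5 + 6 = 1) = 1 (attained at k = 2)
  C[2][1] = min over k of (A[2][0] + B[0][1] = 0 + 5 = 5, A[2][1] + B[1][1] = 9 + 10 = 19, A[2][2] + B[2][1] = -5 + -5 = -10) = -10 (attained at k = 2)
  C[2][2] = min over k of (A[2][0] + B[0][2] = 0 + 4 = 4, A[2][1] + B[1][2] = 9 + 1 = 10, A[2][2] + B[2][2] = -5 + 8 = 3) = 3 (attained at k = 2)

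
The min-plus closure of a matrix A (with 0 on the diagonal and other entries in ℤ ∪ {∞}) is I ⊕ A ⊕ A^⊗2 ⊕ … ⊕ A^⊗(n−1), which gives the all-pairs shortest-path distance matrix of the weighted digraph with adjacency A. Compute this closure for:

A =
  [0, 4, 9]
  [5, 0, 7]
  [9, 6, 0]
Closure =
  [0, 4, 9]
  [5, 0, 7]
  [9, 6, 0]

This is the Floyd-Warshall all-pairs shortest-path computation. For each intermediate vertex k = 0, 1, …, 2, update dist[i][j] ← min(dist[i][j], dist[i][k] + dist[k][j]). The final matrix gives, for each (i, j), the minimum total weight of any directed path from i to j (possibly empty when i = j).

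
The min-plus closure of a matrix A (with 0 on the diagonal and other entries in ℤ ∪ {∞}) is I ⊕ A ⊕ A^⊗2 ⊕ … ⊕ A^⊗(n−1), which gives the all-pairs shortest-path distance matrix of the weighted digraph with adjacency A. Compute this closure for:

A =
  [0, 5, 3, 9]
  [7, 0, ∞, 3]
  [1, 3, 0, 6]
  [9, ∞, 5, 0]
Closure =
  [0, 5, 3, 8]
  [7, 0, 8, 3]
  [1, 3, 0, 6]
  [6, 8, 5, 0]

This is the Floyd-Warshall all-pairs shortest-path computation. For each intermediate vertex k = 0, 1, …, 3, update dist[i][j] ← min(dist[i][j], dist[i][k] + dist[k][j]). The final matrix gives, for each (i, j), the minimum total weight of any directed path from i to j (possibly empty when i = j).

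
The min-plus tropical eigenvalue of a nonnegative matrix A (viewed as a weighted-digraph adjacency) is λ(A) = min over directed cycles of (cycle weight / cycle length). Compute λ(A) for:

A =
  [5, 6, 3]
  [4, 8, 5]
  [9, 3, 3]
λ(A) = 3

Enumerate directed cycles and compute their means (weight / length). Sample:
  cycle 0 → 0: weight = 5, length = 1, mean = 5/1 ≈ 5.000
  cycle 1 → 1: weight = 8, length = 1, mean = 8/1 ≈ 8.000
  cycle 2 → 2: weight = 3, length = 1, mean = 3/1 ≈ 3.000
  cycle 0 → 1 → 0: weight = 10, length = 2, mean = 10/2 ≈ 5.000
  cycle 0 → 2 → 0: weight = 12, length = 2, mean = 12/2 ≈ 6.000
  cycle 1 → 0 → 1: weight = 10, length = 2, mean = 10/2 ≈ 5.000
Minimum mean = 3.000, attained e.g. along the cycle 2 → 2 with weight 3 and length 1. So λ(A) = 3/1 = 3.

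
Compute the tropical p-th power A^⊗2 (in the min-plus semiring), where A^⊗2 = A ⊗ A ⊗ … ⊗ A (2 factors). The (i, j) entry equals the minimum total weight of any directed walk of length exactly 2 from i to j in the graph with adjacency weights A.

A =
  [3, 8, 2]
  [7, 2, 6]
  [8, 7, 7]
A^⊗2 =
  [6, 9, 5]
  [9, 4, 8]
  [11, 9, 10]

Each entry (A^⊗2)_ij equals the minimum over all length-2 walks i = v_0 → v_1 → … → v_2 = j of Σ_t A[v_t][v_{t+1}]. For example, for (i, j) = (0, 2) we minimise over 3 possible intermediate vertex sequences; the minimum is 5, attained along the walk 0 → 0 → 2.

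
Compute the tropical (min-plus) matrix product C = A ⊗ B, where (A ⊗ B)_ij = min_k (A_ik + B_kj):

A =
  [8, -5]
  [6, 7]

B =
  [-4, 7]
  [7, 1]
A ⊗ B =
  [2, -4]
  [2, 8]

Apply the min-plus product entry-by-entry:
  C[0][0] = min over k of (A[0][0] + B[0][0] = 8 + -4 = 4, A[0][1] + B[1][0] = -5 + 7 = 2) = 2 (attained at k = 1)
  C[0][1] = min over k of (A[0][0] + B[0][1] = 8 + 7 = 15, A[0][1] + B[1][1] = -5 + 1 = -4) = -4 (attained at k = 1)
  C[1][0] = min over k of (A[1][0] + B[0][0] = 6 + -4 = 2, A[1][1] + B[1][0] = 7 + 7 = 14) = 2 (attained at k = 0)
  C[1][1] = min over k of (A[1][0] + B[0][1] = 6 + 7 = 13, A[1][1] + B[1][1] = 7 + 1 = 8) = 8 (attained at k = 1)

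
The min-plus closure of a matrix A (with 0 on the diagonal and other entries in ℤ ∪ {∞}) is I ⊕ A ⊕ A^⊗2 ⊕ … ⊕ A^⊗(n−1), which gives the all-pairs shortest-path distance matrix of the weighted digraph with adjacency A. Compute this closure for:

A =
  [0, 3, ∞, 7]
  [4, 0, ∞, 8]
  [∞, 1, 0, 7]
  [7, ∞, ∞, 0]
Closure =
  [0, 3, ∞, 7]
  [4, 0, ∞, 8]
  [5, 1, 0, 7]
  [7, 10, ∞, 0]

This is the Floyd-Warshall all-pairs shortest-path computation. For each intermediate vertex k = 0, 1, …, 3, update dist[i][j] ← min(dist[i][j], dist[i][k] + dist[k][j]). The final matrix gives, for each (i, j), the minimum total weight of any directed path from i to j (possibly empty when i = j).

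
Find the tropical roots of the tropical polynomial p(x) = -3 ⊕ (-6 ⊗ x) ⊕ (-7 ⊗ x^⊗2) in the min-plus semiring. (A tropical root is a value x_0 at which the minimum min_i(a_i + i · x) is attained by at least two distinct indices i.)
Roots: {1, 3}

Each tropical root is a break point of the lower envelope of the lines y = a_i + i · x (there are 3 lines, with slopes 0, 1, ..., 2). Only the lines that attain the minimum somewhere contribute to roots; other lines are dominated. Here the surviving (envelope) indices are i = 2, i = 1, i = 0.
Intersections between consecutive envelope lines give the roots: for adjacent envelope indices i < j the intersection is x = (a_i − a_j) / (j − i). Reading off the sorted break points: {1, 3}.
Verification: at each break x_0, at least two indices attain the minimum of min_i(a_i + i · x_0).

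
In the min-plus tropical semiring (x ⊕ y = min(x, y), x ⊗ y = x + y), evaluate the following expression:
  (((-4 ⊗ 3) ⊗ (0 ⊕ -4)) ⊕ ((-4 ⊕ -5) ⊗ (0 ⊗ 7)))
(((-4 ⊗ 3) ⊗ (0 ⊕ -4)) ⊕ ((-4 ⊕ -5) ⊗ (0 ⊗ 7))) = -5

Expand innermost to outermost. Recall ⊕ takes the minimum of its arguments and ⊗ takes their sum. Working out the expression (((-4 ⊗ 3) ⊗ (0 ⊕ -4)) ⊕ ((-4 ⊕ -5) ⊗ (0 ⊗ 7))) gives -5.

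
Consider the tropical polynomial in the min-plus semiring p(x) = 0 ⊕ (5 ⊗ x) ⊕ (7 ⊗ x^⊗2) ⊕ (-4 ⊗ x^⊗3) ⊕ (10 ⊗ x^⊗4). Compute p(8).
p(8) = 0

A tropical monomial a ⊗ x^⊗i evaluates to a + i · x. Evaluating each term at x = 8:
  Term 0 contributes 0 + 0 · 8 = 0
  Term 1 contributes 5 + 1 · 8 = 13
  Term 2 contributes 7 + 2 · 8 = 23
  Term 3 contributes -4 + 3 · 8 = 20
  Term 4 contributes 10 + 4 · 8 = 42
p(8) = ⊕ of these = min[0, 13, 23, 20, 42] = 0.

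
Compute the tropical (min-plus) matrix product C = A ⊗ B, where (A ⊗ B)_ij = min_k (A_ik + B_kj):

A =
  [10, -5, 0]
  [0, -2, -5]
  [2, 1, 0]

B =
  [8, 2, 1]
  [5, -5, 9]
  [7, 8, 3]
A ⊗ B =
  [0, -10, 3]
  [2, -7, -2]
  [6, -4, 3]

Apply the min-plus product entry-by-entry:
  C[0][0] = min over k of (A[0][0] + B[0][0] = 10 + 8 = 18, A[0][1] + B[1][0] = -5 + 5 = 0, A[0][2] + B[2][0] = 0 + 7 = 7) = 0 (attained at k = 1)
  C[0][1] = min over k of (A[0][0] + B[0][1] = 10 + 2 = 12, A[0][1] + B[1][1] = -5 + -5 = -10, A[0][2] + B[2][1] = 0 + 8 = 8) = -10 (attained at k = 1)
  C[0][2] = min over k of (A[0][0] + B[0][2] = 10 + 1 = 11, A[0][1] + B[1][2] = -5 + 9 = 4, A[0][2] + B[2][2] = 0 + 3 = 3) = 3 (attained at k = 2)
  C[1][0] = min over k of (A[1][0] + B[0][0] = 0 + 8 = 8, A[1][1] + B[1][0] = -2 + 5 = 3, A[1][2] + B[2][0] = -5 + 7 = 2) = 2 (attained at k = 2)
  C[1][1] = min over k of (A[1][0] + B[0][1] = 0 + 2 = 2, A[1][1] + B[1][1] = -2 + -5 = -7, A[1][2] + B[2][1] = -5 + 8 = 3) = -7 (attained at k = 1)
  C[1][2] = min over k of (A[1][0] + B[0][2] = 0 + 1 = 1, A[1][1] + B[1][2] = -2 + 9 = 7, A[1][2] + B[2][2] = -5 + 3 = -2) = -2 (attained at k = 2)
  C[2][0] = min over k of (A[2][0] + B[0][0] = 2 + 8 = 10, A[2][1] + B[1][0] = 1 + 5 = 6, A[2][2] + B[2][0] = 0 + 7 = 7) = 6 (attained at k = 1)
  C[2][1] = min over k of (A[2][0] + B[0][1] = 2 + 2 = 4, A[2][1] + B[1][1] = 1 + -5 = -4, A[2][2] + B[2][1] = 0 + 8 = 8) = -4 (attained at k = 1)
  C[2][2] = min over k of (A[2][0] + B[0][2] = 2 + 1 = 3, A[2][1] + B[1][2] = 1 + 9 = 10, A[2][2] + B[2][2] = 0 + 3 = 3) = 3 (attained at k = 0)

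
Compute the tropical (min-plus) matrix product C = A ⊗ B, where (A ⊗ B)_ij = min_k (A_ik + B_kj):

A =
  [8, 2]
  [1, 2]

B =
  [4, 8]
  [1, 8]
A ⊗ B =
  [3, 10]
  [3, 9]

Apply the min-plus product entry-by-entry:
  C[0][0] = min over k of (A[0][0] + B[0][0] = 8 + 4 = 12, A[0][1] + B[1][0] = 2 + 1 = 3) = 3 (attained at k = 1)
  C[0][1] = min over k of (A[0][0] + B[0][1] = 8 + 8 = 16, A[0][1] + B[1][1] = 2 + 8 = 10) = 10 (attained at k = 1)
  C[1][0] = min over k of (A[1][0] + B[0][0] = 1 + 4 = 5, A[1][1] + B[1][0] = 2 + 1 = 3) = 3 (attained at k = 1)
  C[1][1] = min over k of (A[1][0] + B[0][1] = 1 + 8 = 9, A[1][1] + B[1][1] = 2 + 8 = 10) = 9 (attained at k = 0)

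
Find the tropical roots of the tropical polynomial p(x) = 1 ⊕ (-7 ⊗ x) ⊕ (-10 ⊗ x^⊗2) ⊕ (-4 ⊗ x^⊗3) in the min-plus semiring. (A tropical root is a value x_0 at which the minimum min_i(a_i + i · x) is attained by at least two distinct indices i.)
Roots: {-6, 3, 8}

Each tropical root is a break point of the lower envelope of the lines y = a_i + i · x (there are 4 lines, with slopes 0, 1, ..., 3). Only the lines that attain the minimum somewhere contribute to roots; other lines are dominated. Here the surviving (envelope) indices are i = 3, i = 2, i = 1, i = 0.
Intersections between consecutive envelope lines give the roots: for adjacent envelope indices i < j the intersection is x = (a_i − a_j) / (j − i). Reading off the sorted break points: {-6, 3, 8}.
Verification: at each break x_0, at least two indices attain the minimum of min_i(a_i + i · x_0).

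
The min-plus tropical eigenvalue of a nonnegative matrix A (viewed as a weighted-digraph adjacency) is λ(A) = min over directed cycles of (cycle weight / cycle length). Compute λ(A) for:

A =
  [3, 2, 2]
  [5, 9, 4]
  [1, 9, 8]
λ(A) = 3/2

Enumerate directed cycles and compute their means (weight / length). Sample:
  cycle 0 → 0: weight = 3, length = 1, mean = 3/1 ≈ 3.000
  cycle 1 → 1: weight = 9, length = 1, mean = 9/1 ≈ 9.000
  cycle 2 → 2: weight = 8, length = 1, mean = 8/1 ≈ 8.000
  cycle 0 → 1 → 0: weight = 7, length = 2, mean = 7/2 ≈ 3.500
  cycle 0 → 2 → 0: weight = 3, length = 2, mean = 3/2 ≈ 1.500
  cycle 1 → 0 → 1: weight = 7, length = 2, mean = 7/2 ≈ 3.500
Minimum mean = 1.500, attained e.g. along the cycle 0 → 2 → 0 with weight 3 and length 2. So λ(A) = 3/2 = 3/2.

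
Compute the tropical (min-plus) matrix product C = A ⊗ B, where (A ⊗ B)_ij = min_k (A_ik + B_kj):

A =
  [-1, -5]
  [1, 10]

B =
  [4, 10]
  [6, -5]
A ⊗ B =
  [1, -10]
  [5, 5]

Apply the min-plus product entry-by-entry:
  C[0][0] = min over k of (A[0][0] + B[0][0] = -1 + 4 = 3, A[0][1] + B[1][0] = -5 + 6 = 1) = 1 (attained at k = 1)
  C[0][1] = min over k of (A[0][0] + B[0][1] = -1 + 10 = 9, A[0][1] + B[1][1] = -5 + -5 = -10) = -10 (attained at k = 1)
  C[1][0] = min over k of (A[1][0] + B[0][0] = 1 + 4 = 5, A[1][1] + B[1][0] = 10 + 6 = 16) = 5 (attained at k = 0)
  C[1][1] = min over k of (A[1][0] + B[0][1] = 1 + 10 = 11, A[1][1] + B[1][1] = 10 + -5 = 5) = 5 (attained at k = 1)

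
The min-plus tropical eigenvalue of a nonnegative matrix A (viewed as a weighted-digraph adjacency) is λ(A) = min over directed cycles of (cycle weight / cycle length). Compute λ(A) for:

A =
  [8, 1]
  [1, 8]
λ(A) = 1

Enumerate directed cycles and compute their means (weight / length). Sample:
  cycle 0 → 0: weight = 8, length = 1, mean = 8/1 ≈ 8.000
  cycle 1 → 1: weight = 8, length = 1, mean = 8/1 ≈ 8.000
  cycle 0 → 1 → 0: weight = 2, length = 2, mean = 2/2 ≈ 1.000
  cycle 1 → 0 → 1: weight = 2, length = 2, mean = 2/2 ≈ 1.000
Minimum mean = 1.000, attained e.g. along the cycle 0 → 1 → 0 with weight 2 and length 2. So λ(A) = 2/2 = 1.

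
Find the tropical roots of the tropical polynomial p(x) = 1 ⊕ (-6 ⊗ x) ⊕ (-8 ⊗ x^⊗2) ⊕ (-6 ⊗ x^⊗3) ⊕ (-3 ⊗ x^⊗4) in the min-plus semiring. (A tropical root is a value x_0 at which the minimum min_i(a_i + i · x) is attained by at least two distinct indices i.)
Roots: {-3, -2, 2, 7}

Each tropical root is a break point of the lower envelope of the lines y = a_i + i · x (there are 5 lines, with slopes 0, 1, ..., 4). Only the lines that attain the minimum somewhere contribute to roots; other lines are dominated. Here the surviving (envelope) indices are i = 4, i = 3, i = 2, i = 1, i = 0.
Intersections between consecutive envelope lines give the roots: for adjacent envelope indices i < j the intersection is x = (a_i − a_j) / (j − i). Reading off the sorted break points: {-3, -2, 2, 7}.
Verification: at each break x_0, at least two indices attain the minimum of min_i(a_i + i · x_0).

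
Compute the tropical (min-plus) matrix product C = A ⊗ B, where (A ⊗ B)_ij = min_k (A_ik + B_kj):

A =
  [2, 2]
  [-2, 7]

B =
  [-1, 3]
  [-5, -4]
A ⊗ B =
  [-3, -2]
  [-3, 1]

Apply the min-plus product entry-by-entry:
  C[0][0] = min over k of (A[0][0] + B[0][0] = 2 + -1 = 1, A[0][1] + B[1][0] = 2 + -5 = -3) = -3 (attained at k = 1)
  C[0][1] = min over k of (A[0][0] + B[0][1] = 2 + 3 = 5, A[0][1] + B[1][1] = 2 + -4 = -2) = -2 (attained at k = 1)
  C[1][0] = min over k of (A[1][0] + B[0][0] = -2 + -1 = -3, A[1][1] + B[1][0] = 7 + -5 = 2) = -3 (attained at k = 0)
  C[1][1] = min over k of (A[1][0] + B[0][1] = -2 + 3 = 1, A[1][1] + B[1][1] = 7 + -4 = 3) = 1 (attained at k = 0)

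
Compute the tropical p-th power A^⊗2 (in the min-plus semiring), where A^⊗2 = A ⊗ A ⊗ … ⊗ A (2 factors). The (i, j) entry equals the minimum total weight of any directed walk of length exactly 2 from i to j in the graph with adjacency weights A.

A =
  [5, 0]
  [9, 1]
A^⊗2 =
  [9, 1]
  [10, 2]

Each entry (A^⊗2)_ij equals the minimum over all length-2 walks i = v_0 → v_1 → … → v_2 = j of Σ_t A[v_t][v_{t+1}]. For example, for (i, j) = (0, 1) we minimise over 2 possible intermediate vertex sequences; the minimum is 1, attained along the walk 0 → 1 → 1.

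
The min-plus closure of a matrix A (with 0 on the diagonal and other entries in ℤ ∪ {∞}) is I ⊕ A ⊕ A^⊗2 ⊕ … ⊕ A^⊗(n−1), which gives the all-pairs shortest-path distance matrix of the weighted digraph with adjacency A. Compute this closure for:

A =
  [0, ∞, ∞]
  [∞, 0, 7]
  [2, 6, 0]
Closure =
  [0, ∞, ∞]
  [9, 0, 7]
  [2, 6, 0]

This is the Floyd-Warshall all-pairs shortest-path computation. For each intermediate vertex k = 0, 1, …, 2, update dist[i][j] ← min(dist[i][j], dist[i][k] + dist[k][j]). The final matrix gives, for each (i, j), the minimum total weight of any directed path from i to j (possibly empty when i = j).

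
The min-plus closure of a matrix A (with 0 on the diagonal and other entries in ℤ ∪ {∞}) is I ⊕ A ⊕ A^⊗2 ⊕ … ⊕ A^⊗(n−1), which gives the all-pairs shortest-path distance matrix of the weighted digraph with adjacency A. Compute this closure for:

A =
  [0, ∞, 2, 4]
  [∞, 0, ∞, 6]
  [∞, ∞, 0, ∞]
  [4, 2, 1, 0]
Closure =
  [0, 6, 2, 4]
  [10, 0, 7, 6]
  [∞, ∞, 0, ∞]
  [4, 2, 1, 0]

This is the Floyd-Warshall all-pairs shortest-path computation. For each intermediate vertex k = 0, 1, …, 3, update dist[i][j] ← min(dist[i][j], dist[i][k] + dist[k][j]). The final matrix gives, for each (i, j), the minimum total weight of any directed path from i to j (possibly empty when i = j).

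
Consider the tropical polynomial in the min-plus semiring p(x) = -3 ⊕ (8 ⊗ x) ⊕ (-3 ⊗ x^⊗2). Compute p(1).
p(1) = -3

A tropical monomial a ⊗ x^⊗i evaluates to a + i · x. Evaluating each term at x = 1:
  Term 0 contributes -3 + 0 · 1 = -3
  Term 1 contributes 8 + 1 · 1 = 9
  Term 2 contributes -3 + 2 · 1 = -1
p(1) = ⊕ of these = min[-3, 9, -1] = -3.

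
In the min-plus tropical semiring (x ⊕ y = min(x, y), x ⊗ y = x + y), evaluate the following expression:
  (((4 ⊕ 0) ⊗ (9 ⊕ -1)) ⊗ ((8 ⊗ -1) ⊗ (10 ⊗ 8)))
(((4 ⊕ 0) ⊗ (9 ⊕ -1)) ⊗ ((8 ⊗ -1) ⊗ (10 ⊗ 8))) = 24

Expand innermost to outermost. Recall ⊕ takes the minimum of its arguments and ⊗ takes their sum. Working out the expression (((4 ⊕ 0) ⊗ (9 ⊕ -1)) ⊗ ((8 ⊗ -1) ⊗ (10 ⊗ 8))) gives 24.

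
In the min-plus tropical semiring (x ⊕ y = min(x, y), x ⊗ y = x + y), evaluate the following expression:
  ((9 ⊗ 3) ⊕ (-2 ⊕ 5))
((9 ⊗ 3) ⊕ (-2 ⊕ 5)) = -2

Expand innermost to outermost. Recall ⊕ takes the minimum of its arguments and ⊗ takes their sum. Working out the expression ((9 ⊗ 3) ⊕ (-2 ⊕ 5)) gives -2.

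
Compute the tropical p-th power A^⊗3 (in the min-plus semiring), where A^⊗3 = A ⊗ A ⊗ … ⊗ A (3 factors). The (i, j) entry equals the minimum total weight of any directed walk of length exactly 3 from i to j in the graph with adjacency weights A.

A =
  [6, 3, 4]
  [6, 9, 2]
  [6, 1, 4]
A^⊗3 =
  [11, 6, 7]
  [9, 7, 5]
  [9, 4, 7]

Each entry (A^⊗3)_ij equals the minimum over all length-3 walks i = v_0 → v_1 → … → v_3 = j of Σ_t A[v_t][v_{t+1}]. For example, for (i, j) = (0, 2) we minimise over 9 possible intermediate vertex sequences; the minimum is 7, attained along the walk 0 → 2 → 1 → 2.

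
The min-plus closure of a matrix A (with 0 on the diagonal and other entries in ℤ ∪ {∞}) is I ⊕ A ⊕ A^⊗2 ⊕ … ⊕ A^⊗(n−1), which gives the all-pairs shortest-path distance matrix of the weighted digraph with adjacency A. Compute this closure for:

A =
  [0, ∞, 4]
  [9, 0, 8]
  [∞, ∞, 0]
Closure =
  [0, ∞, 4]
  [9, 0, 8]
  [∞, ∞, 0]

This is the Floyd-Warshall all-pairs shortest-path computation. For each intermediate vertex k = 0, 1, …, 2, update dist[i][j] ← min(dist[i][j], dist[i][k] + dist[k][j]). The final matrix gives, for each (i, j), the minimum total weight of any directed path from i to j (possibly empty when i = j).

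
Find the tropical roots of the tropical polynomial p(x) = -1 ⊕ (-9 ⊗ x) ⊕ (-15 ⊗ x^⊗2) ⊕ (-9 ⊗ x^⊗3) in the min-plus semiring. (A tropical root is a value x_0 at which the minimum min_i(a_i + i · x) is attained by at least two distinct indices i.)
Roots: {-6, 6, 8}

Each tropical root is a break point of the lower envelope of the lines y = a_i + i · x (there are 4 lines, with slopes 0, 1, ..., 3). Only the lines that attain the minimum somewhere contribute to roots; other lines are dominated. Here the surviving (envelope) indices are i = 3, i = 2, i = 1, i = 0.
Intersections between consecutive envelope lines give the roots: for adjacent envelope indices i < j the intersection is x = (a_i − a_j) / (j − i). Reading off the sorted break points: {-6, 6, 8}.
Verification: at each break x_0, at least two indices attain the minimum of min_i(a_i + i · x_0).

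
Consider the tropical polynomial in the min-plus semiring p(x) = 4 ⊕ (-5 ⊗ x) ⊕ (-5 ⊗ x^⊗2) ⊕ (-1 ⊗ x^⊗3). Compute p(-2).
p(-2) = -9

A tropical monomial a ⊗ x^⊗i evaluates to a + i · x. Evaluating each term at x = -2:
  Term 0 contributes 4 + 0 · -2 = 4
  Term 1 contributes -5 + 1 · -2 = -7
  Term 2 contributes -5 + 2 · -2 = -9
  Term 3 contributes -1 + 3 · -2 = -7
p(-2) = ⊕ of these = min[4, -7, -9, -7] = -9.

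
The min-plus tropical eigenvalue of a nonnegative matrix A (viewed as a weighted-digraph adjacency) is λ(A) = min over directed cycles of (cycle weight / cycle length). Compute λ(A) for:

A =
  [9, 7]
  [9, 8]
λ(A) = 8

Enumerate directed cycles and compute their means (weight / length). Sample:
  cycle 0 → 0: weight = 9, length = 1, mean = 9/1 ≈ 9.000
  cycle 1 → 1: weight = 8, length = 1, mean = 8/1 ≈ 8.000
  cycle 0 → 1 → 0: weight = 16, length = 2, mean = 16/2 ≈ 8.000
  cycle 1 → 0 → 1: weight = 16, length = 2, mean = 16/2 ≈ 8.000
Minimum mean = 8.000, attained e.g. along the cycle 1 → 1 with weight 8 and length 1. So λ(A) = 8/1 = 8.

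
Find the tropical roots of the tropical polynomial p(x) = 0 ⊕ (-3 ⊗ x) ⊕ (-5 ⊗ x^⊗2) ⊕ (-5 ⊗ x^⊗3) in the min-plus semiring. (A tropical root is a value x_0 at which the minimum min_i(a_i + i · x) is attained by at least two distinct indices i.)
Roots: {0, 2, 3}

Each tropical root is a break point of the lower envelope of the lines y = a_i + i · x (there are 4 lines, with slopes 0, 1, ..., 3). Only the lines that attain the minimum somewhere contribute to roots; other lines are dominated. Here the surviving (envelope) indices are i = 3, i = 2, i = 1, i = 0.
Intersections between consecutive envelope lines give the roots: for adjacent envelope indices i < j the intersection is x = (a_i − a_j) / (j − i). Reading off the sorted break points: {0, 2, 3}.
Verification: at each break x_0, at least two indices attain the minimum of min_i(a_i + i · x_0).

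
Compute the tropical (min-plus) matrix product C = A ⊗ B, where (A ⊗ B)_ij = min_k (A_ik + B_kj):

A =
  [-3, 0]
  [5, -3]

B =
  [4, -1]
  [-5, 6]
A ⊗ B =
  [-5, -4]
  [-8, 3]

Apply the min-plus product entry-by-entry:
  C[0][0] = min over k of (A[0][0] + B[0][0] = -3 + 4 = 1, A[0][1] + B[1][0] = 0 + -5 = -5) = -5 (attained at k = 1)
  C[0][1] = min over k of (A[0][0] + B[0][1] = -3 + -1 = -4, A[0][1] + B[1][1] = 0 + 6 = 6) = -4 (attained at k = 0)
  C[1][0] = min over k of (A[1][0] + B[0][0] = 5 + 4 = 9, A[1][1] + B[1][0] = -3 + -5 = -8) = -8 (attained at k = 1)
  C[1][1] = min over k of (A[1][0] + B[0][1] = 5 + -1 = 4, A[1][1] + B[1][1] = -3 + 6 = 3) = 3 (attained at k = 1)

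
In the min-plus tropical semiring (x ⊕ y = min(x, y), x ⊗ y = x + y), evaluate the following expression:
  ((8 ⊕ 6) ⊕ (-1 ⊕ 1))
((8 ⊕ 6) ⊕ (-1 ⊕ 1)) = -1

Expand innermost to outermost. Recall ⊕ takes the minimum of its arguments and ⊗ takes their sum. Working out the expression ((8 ⊕ 6) ⊕ (-1 ⊕ 1)) gives -1.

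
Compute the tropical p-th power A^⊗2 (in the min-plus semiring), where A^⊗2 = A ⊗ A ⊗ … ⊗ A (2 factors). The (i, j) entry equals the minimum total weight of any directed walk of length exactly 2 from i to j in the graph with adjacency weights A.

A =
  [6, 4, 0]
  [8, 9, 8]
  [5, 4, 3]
A^⊗2 =
  [5, 4, 3]
  [13, 12, 8]
  [8, 7, 5]

Each entry (A^⊗2)_ij equals the minimum over all length-2 walks i = v_0 → v_1 → … → v_2 = j of Σ_t A[v_t][v_{t+1}]. For example, for (i, j) = (0, 2) we minimise over 3 possible intermediate vertex sequences; the minimum is 3, attained along the walk 0 → 2 → 2.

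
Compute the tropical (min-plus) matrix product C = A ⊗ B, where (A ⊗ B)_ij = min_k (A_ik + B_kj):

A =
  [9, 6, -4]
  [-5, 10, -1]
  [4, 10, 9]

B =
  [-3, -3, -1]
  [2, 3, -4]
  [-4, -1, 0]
A ⊗ B =
  [-8, -5, -4]
  [-8, -8, -6]
  [1, 1, 3]

Apply the min-plus product entry-by-entry:
  C[0][0] = min over k of (A[0][0] + B[0][0] = 9 + -3 = 6, A[0][1] + B[1][0] = 6 + 2 = 8, A[0][2] + B[2][0] = -4 + -4 = -8) = -8 (attained at k = 2)
  C[0][1] = min over k of (A[0][0] + B[0][1] = 9 + -3 = 6, A[0][1] + B[1][1] = 6 + 3 = 9, A[0][2] + B[2][1] = -4 + -1 = -5) = -5 (attained at k = 2)
  C[0][2] = min over k of (A[0][0] + B[0][2] = 9 + -1 = 8, A[0][1] + B[1][2] = 6 + -4 = 2, A[0][2] + B[2][2] = -4 + 0 = -4) = -4 (attained at k = 2)
  C[1][0] = min over k of (A[1][0] + B[0][0] = -5 + -3 = -8, A[1][1] + B[1][0] = 10 + 2 = 12, A[1][2] + B[2][0] = -1 + -4 = -5) = -8 (attained at k = 0)
  C[1][1] = min over k of (A[1][0] + B[0][1] = -5 + -3 = -8, A[1][1] + B[1][1] = 10 + 3 = 13, A[1][2] + B[2][1] = -1 + -1 = -2) = -8 (attained at k = 0)
  C[1][2] = min over k of (A[1][0] + B[0][2] = -5 + -1 = -6, A[1][1] + B[1][2] = 10 + -4 = 6, A[1][2] + B[2][2] = -1 + 0 = -1) = -6 (attained at k = 0)
  C[2][0] = min over k of (A[2][0] + B[0][0] = 4 + -3 = 1, A[2][1] + B[1][0] = 10 + 2 = 12, A[2][2] + B[2][0] = 9 + -4 = 5) = 1 (attained at k = 0)
  C[2][1] = min over k of (A[2][0] + B[0][1] = 4 + -3 = 1, A[2][1] + B[1][1] = 10 + 3 = 13, A[2][2] + B[2][1] = 9 + -1 = 8) = 1 (attained at k = 0)
  C[2][2] = min over k of (A[2][0] + B[0][2] = 4 + -1 = 3, A[2][1] + B[1][2] = 10 + -4 = 6, A[2][2] + B[2][2] = 9 + 0 = 9) = 3 (attained at k = 0)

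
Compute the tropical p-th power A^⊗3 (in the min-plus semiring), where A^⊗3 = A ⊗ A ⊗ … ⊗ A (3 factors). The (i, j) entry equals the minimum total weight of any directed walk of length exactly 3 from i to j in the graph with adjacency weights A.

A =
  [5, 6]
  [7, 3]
A^⊗3 =
  [15, 12]
  [13, 9]

Each entry (A^⊗3)_ij equals the minimum over all length-3 walks i = v_0 → v_1 → … → v_3 = j of Σ_t A[v_t][v_{t+1}]. For example, for (i, j) = (0, 1) we minimise over 4 possible intermediate vertex sequences; the minimum is 12, attained along the walk 0 → 1 → 1 → 1.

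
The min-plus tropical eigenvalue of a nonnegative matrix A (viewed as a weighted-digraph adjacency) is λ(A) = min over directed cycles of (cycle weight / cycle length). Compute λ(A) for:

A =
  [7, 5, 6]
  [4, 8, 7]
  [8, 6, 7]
λ(A) = 9/2

Enumerate directed cycles and compute their means (weight / length). Sample:
  cycle 0 → 0: weight = 7, length = 1, mean = 7/1 ≈ 7.000
  cycle 1 → 1: weight = 8, length = 1, mean = 8/1 ≈ 8.000
  cycle 2 → 2: weight = 7, length = 1, mean = 7/1 ≈ 7.000
  cycle 0 → 1 → 0: weight = 9, length = 2, mean = 9/2 ≈ 4.500
  cycle 0 → 2 → 0: weight = 14, length = 2, mean = 14/2 ≈ 7.000
  cycle 1 → 0 → 1: weight = 9, length = 2, mean = 9/2 ≈ 4.500
Minimum mean = 4.500, attained e.g. along the cycle 0 → 1 → 0 with weight 9 and length 2. So λ(A) = 9/2 = 9/2.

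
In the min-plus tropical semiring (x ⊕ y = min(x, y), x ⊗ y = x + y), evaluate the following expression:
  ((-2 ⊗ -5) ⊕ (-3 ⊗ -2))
((-2 ⊗ -5) ⊕ (-3 ⊗ -2)) = -7

Expand innermost to outermost. Recall ⊕ takes the minimum of its arguments and ⊗ takes their sum. Working out the expression ((-2 ⊗ -5) ⊕ (-3 ⊗ -2)) gives -7.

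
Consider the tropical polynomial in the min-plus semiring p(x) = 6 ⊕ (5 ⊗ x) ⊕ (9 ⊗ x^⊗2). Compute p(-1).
p(-1) = 4

A tropical monomial a ⊗ x^⊗i evaluates to a + i · x. Evaluating each term at x = -1:
  Term 0 contributes 6 + 0 · -1 = 6
  Term 1 contributes 5 + 1 · -1 = 4
  Term 2 contributes 9 + 2 · -1 = 7
p(-1) = ⊕ of these = min[6, 4, 7] = 4.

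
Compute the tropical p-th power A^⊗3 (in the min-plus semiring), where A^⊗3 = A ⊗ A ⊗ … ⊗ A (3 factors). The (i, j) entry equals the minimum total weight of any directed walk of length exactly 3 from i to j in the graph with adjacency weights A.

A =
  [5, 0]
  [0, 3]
A^⊗3 =
  [3, 0]
  [0, 3]

Each entry (A^⊗3)_ij equals the minimum over all length-3 walks i = v_0 → v_1 → … → v_3 = j of Σ_t A[v_t][v_{t+1}]. For example, for (i, j) = (0, 1) we minimise over 4 possible intermediate vertex sequences; the minimum is 0, attained along the walk 0 → 1 → 0 → 1.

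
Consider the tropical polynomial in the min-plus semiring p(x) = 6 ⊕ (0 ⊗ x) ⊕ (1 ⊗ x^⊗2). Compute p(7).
p(7) = 6

A tropical monomial a ⊗ x^⊗i evaluates to a + i · x. Evaluating each term at x = 7:
  Term 0 contributes 6 + 0 · 7 = 6
  Term 1 contributes 0 + 1 · 7 = 7
  Term 2 contributes 1 + 2 · 7 = 15
p(7) = ⊕ of these = min[6, 7, 15] = 6.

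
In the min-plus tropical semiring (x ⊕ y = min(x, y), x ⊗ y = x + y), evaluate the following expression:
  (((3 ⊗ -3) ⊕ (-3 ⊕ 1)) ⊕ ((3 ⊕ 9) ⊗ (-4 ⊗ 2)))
(((3 ⊗ -3) ⊕ (-3 ⊕ 1)) ⊕ ((3 ⊕ 9) ⊗ (-4 ⊗ 2))) = -3

Expand innermost to outermost. Recall ⊕ takes the minimum of its arguments and ⊗ takes their sum. Working out the expression (((3 ⊗ -3) ⊕ (-3 ⊕ 1)) ⊕ ((3 ⊕ 9) ⊗ (-4 ⊗ 2))) gives -3.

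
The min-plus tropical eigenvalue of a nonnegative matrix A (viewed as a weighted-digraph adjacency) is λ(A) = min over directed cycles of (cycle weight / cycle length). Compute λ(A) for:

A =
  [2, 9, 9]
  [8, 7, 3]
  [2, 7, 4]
λ(A) = 2

Enumerate directed cycles and compute their means (weight / length). Sample:
  cycle 0 → 0: weight = 2, length = 1, mean = 2/1 ≈ 2.000
  cycle 1 → 1: weight = 7, length = 1, mean = 7/1 ≈ 7.000
  cycle 2 → 2: weight = 4, length = 1, mean = 4/1 ≈ 4.000
  cycle 0 → 1 → 0: weight = 17, length = 2, mean = 17/2 ≈ 8.500
  cycle 0 → 2 → 0: weight = 11, length = 2, mean = 11/2 ≈ 5.500
  cycle 1 → 0 → 1: weight = 17, length = 2, mean = 17/2 ≈ 8.500
Minimum mean = 2.000, attained e.g. along the cycle 0 → 0 with weight 2 and length 1. So λ(A) = 2/1 = 2.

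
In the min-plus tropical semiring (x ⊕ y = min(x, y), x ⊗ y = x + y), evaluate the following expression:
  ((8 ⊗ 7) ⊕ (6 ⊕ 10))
((8 ⊗ 7) ⊕ (6 ⊕ 10)) = 6

Expand innermost to outermost. Recall ⊕ takes the minimum of its arguments and ⊗ takes their sum. Working out the expression ((8 ⊗ 7) ⊕ (6 ⊕ 10)) gives 6.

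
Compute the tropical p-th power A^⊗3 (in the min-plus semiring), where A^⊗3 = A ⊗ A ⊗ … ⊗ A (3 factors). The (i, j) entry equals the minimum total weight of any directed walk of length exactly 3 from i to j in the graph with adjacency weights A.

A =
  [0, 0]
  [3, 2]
A^⊗3 =
  [0, 0]
  [3, 3]

Each entry (A^⊗3)_ij equals the minimum over all length-3 walks i = v_0 → v_1 → … → v_3 = j of Σ_t A[v_t][v_{t+1}]. For example, for (i, j) = (0, 1) we minimise over 4 possible intermediate vertex sequences; the minimum is 0, attained along the walk 0 → 0 → 0 → 1.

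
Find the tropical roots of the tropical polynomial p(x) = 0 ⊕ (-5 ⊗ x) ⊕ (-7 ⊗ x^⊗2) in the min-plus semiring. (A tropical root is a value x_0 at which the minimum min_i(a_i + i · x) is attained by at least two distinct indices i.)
Roots: {2, 5}

Each tropical root is a break point of the lower envelope of the lines y = a_i + i · x (there are 3 lines, with slopes 0, 1, ..., 2). Only the lines that attain the minimum somewhere contribute to roots; other lines are dominated. Here the surviving (envelope) indices are i = 2, i = 1, i = 0.
Intersections between consecutive envelope lines give the roots: for adjacent envelope indices i < j the intersection is x = (a_i − a_j) / (j − i). Reading off the sorted break points: {2, 5}.
Verification: at each break x_0, at least two indices attain the minimum of min_i(a_i + i · x_0).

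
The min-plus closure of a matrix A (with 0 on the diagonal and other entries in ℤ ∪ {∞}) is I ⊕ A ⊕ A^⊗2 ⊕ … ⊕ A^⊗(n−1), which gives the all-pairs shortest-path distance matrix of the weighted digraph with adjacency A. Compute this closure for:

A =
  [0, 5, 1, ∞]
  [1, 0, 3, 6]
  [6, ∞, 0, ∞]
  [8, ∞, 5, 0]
Closure =
  [0, 5, 1, 11]
  [1, 0, 2, 6]
  [6, 11, 0, 17]
  [8, 13, 5, 0]

This is the Floyd-Warshall all-pairs shortest-path computation. For each intermediate vertex k = 0, 1, …, 3, update dist[i][j] ← min(dist[i][j], dist[i][k] + dist[k][j]). The final matrix gives, for each (i, j), the minimum total weight of any directed path from i to j (possibly empty when i = j).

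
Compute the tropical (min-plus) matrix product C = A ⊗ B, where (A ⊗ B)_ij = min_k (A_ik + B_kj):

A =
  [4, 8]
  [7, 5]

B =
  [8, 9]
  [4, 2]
A ⊗ B =
  [12, 10]
  [9, 7]

Apply the min-plus product entry-by-entry:
  C[0][0] = min over k of (A[0][0] + B[0][0] = 4 + 8 = 12, A[0][1] + B[1][0] = 8 + 4 = 12) = 12 (attained at k = 0)
  C[0][1] = min over k of (A[0][0] + B[0][1] = 4 + 9 = 13, A[0][1] + B[1][1] = 8 + 2 = 10) = 10 (attained at k = 1)
  C[1][0] = min over k of (A[1][0] + B[0][0] = 7 + 8 = 15, A[1][1] + B[1][0] = 5 + 4 = 9) = 9 (attained at k = 1)
  C[1][1] = min over k of (A[1][0] + B[0][1] = 7 + 9 = 16, A[1][1] + B[1][1] = 5 + 2 = 7) = 7 (attained at k = 1)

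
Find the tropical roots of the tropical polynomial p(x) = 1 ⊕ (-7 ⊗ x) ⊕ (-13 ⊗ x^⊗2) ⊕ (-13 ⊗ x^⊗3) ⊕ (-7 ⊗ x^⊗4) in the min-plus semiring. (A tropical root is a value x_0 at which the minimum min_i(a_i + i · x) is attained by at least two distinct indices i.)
Roots: {-6, 0, 6, 8}

Each tropical root is a break point of the lower envelope of the lines y = a_i + i · x (there are 5 lines, with slopes 0, 1, ..., 4). Only the lines that attain the minimum somewhere contribute to roots; other lines are dominated. Here the surviving (envelope) indices are i = 4, i = 3, i = 2, i = 1, i = 0.
Intersections between consecutive envelope lines give the roots: for adjacent envelope indices i < j the intersection is x = (a_i − a_j) / (j − i). Reading off the sorted break points: {-6, 0, 6, 8}.
Verification: at each break x_0, at least two indices attain the minimum of min_i(a_i + i · x_0).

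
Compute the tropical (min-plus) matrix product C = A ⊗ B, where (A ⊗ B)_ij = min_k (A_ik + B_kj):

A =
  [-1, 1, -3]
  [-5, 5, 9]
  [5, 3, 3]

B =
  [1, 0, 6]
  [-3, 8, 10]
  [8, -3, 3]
A ⊗ B =
  [-2, -6, 0]
  [-4, -5, 1]
  [0, 0, 6]

Apply the min-plus product entry-by-entry:
  C[0][0] = min over k of (A[0][0] + B[0][0] = -1 + 1 = 0, A[0][1] + B[1][0] = 1 + -3 = -2, A[0][2] + B[2][0] = -3 + 8 = 5) = -2 (attained at k = 1)
  C[0][1] = min over k of (A[0][0] + B[0][1] = -1 + 0 = -1, A[0][1] + B[1][1] = 1 + 8 = 9, A[0][2] + B[2][1] = -3 + -3 = -6) = -6 (attained at k = 2)
  C[0][2] = min over k of (A[0][0] + B[0][2] = -1 + 6 = 5, A[0][1] + B[1][2] = 1 + 10 = 11, A[0][2] + B[2][2] = -3 + 3 = 0) = 0 (attained at k = 2)
  C[1][0] = min over k of (A[1][0] + B[0][0] = -5 + 1 = -4, A[1][1] + B[1][0] = 5 + -3 = 2, A[1][2] + B[2][0] = 9 + 8 = 17) = -4 (attained at k = 0)
  C[1][1] = min over k of (A[1][0] + B[0][1] = -5 + 0 = -5, A[1][1] + B[1][1] = 5 + 8 = 13, A[1][2] + B[2][1] = 9 + -3 = 6) = -5 (attained at k = 0)
  C[1][2] = min over k of (A[1][0] + B[0][2] = -5 + 6 = 1, A[1][1] + B[1][2] = 5 + 10 = 15, A[1][2] + B[2][2] = 9 + 3 = 12) = 1 (attained at k = 0)
  C[2][0] = min over k of (A[2][0] + B[0][0] = 5 + 1 = 6, A[2][1] + B[1][0] = 3 + -3 = 0, A[2][2] + B[2][0] = 3 + 8 = 11) = 0 (attained at k = 1)
  C[2][1] = min over k of (A[2][0] + B[0][1] = 5 + 0 = 5, A[2][1] + B[1][1] = 3 + 8 = 11, A[2][2] + B[2][1] = 3 + -3 = 0) = 0 (attained at k = 2)
  C[2][2] = min over k of (A[2][0] + B[0][2] = 5 + 6 = 11, A[2][1] + B[1][2] = 3 + 10 = 13, A[2][2] + B[2][2] = 3 + 3 = 6) = 6 (attained at k = 2)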